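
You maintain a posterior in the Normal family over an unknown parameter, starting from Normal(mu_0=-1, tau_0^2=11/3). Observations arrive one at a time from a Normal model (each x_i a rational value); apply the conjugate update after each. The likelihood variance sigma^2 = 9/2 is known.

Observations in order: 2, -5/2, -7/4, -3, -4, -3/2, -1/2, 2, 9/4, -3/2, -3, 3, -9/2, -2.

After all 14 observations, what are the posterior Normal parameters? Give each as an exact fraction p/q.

obs 1: x=2 → posterior Normal(17/49, 99/49)
obs 2: x=-5/2 → posterior Normal(-38/71, 99/71)
obs 3: x=-7/4 → posterior Normal(-51/62, 33/31)
obs 4: x=-3 → posterior Normal(-57/46, 99/115)
obs 5: x=-4 → posterior Normal(-461/274, 99/137)
obs 6: x=-3/2 → posterior Normal(-527/318, 33/53)
obs 7: x=-1/2 → posterior Normal(-549/362, 99/181)
obs 8: x=2 → posterior Normal(-461/406, 99/203)
obs 9: x=9/4 → posterior Normal(-181/225, 11/25)
obs 10: x=-3/2 → posterior Normal(-214/247, 99/247)
obs 11: x=-3 → posterior Normal(-280/269, 99/269)
obs 12: x=3 → posterior Normal(-214/291, 33/97)
obs 13: x=-9/2 → posterior Normal(-1, 99/313)
obs 14: x=-2 → posterior Normal(-357/335, 99/335)

mu_0=-357/335, tau_0^2=99/335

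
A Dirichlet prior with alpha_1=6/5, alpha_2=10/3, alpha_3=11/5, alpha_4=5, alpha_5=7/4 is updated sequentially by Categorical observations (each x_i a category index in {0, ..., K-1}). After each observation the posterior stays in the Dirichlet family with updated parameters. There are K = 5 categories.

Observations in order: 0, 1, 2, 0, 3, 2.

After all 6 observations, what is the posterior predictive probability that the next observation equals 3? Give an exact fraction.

360/1169

obs 1: x=0 → posterior Dirichlet(11/5, 10/3, 11/5, 5, 7/4)
obs 2: x=1 → posterior Dirichlet(11/5, 13/3, 11/5, 5, 7/4)
obs 3: x=2 → posterior Dirichlet(11/5, 13/3, 16/5, 5, 7/4)
obs 4: x=0 → posterior Dirichlet(16/5, 13/3, 16/5, 5, 7/4)
obs 5: x=3 → posterior Dirichlet(16/5, 13/3, 16/5, 6, 7/4)
obs 6: x=2 → posterior Dirichlet(16/5, 13/3, 21/5, 6, 7/4)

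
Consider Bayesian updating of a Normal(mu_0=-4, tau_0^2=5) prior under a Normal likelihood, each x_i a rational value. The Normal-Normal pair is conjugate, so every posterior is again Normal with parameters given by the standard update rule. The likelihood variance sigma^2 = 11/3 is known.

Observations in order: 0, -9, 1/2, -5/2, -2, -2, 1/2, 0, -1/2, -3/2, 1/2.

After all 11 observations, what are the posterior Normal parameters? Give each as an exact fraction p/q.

obs 1: x=0 → posterior Normal(-22/13, 55/26)
obs 2: x=-9 → posterior Normal(-179/41, 55/41)
obs 3: x=1/2 → posterior Normal(-49/16, 55/56)
obs 4: x=-5/2 → posterior Normal(-209/71, 55/71)
obs 5: x=-2 → posterior Normal(-239/86, 55/86)
obs 6: x=-2 → posterior Normal(-269/101, 55/101)
obs 7: x=1/2 → posterior Normal(-523/232, 55/116)
obs 8: x=0 → posterior Normal(-523/262, 55/131)
obs 9: x=-1/2 → posterior Normal(-269/146, 55/146)
obs 10: x=-3/2 → posterior Normal(-583/322, 55/161)
obs 11: x=1/2 → posterior Normal(-71/44, 5/16)

mu_0=-71/44, tau_0^2=5/16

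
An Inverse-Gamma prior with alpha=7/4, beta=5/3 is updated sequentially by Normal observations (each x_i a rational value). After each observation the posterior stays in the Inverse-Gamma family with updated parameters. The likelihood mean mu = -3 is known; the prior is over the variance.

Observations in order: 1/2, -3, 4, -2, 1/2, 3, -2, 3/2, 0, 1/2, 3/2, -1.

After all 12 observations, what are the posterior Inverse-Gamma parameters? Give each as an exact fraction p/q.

obs 1: x=1/2 → posterior Inverse-Gamma(9/4, 187/24)
obs 2: x=-3 → posterior Inverse-Gamma(11/4, 187/24)
obs 3: x=4 → posterior Inverse-Gamma(13/4, 775/24)
obs 4: x=-2 → posterior Inverse-Gamma(15/4, 787/24)
obs 5: x=1/2 → posterior Inverse-Gamma(17/4, 467/12)
obs 6: x=3 → posterior Inverse-Gamma(19/4, 683/12)
obs 7: x=-2 → posterior Inverse-Gamma(21/4, 689/12)
obs 8: x=3/2 → posterior Inverse-Gamma(23/4, 1621/24)
obs 9: x=0 → posterior Inverse-Gamma(25/4, 1729/24)
obs 10: x=1/2 → posterior Inverse-Gamma(27/4, 469/6)
obs 11: x=3/2 → posterior Inverse-Gamma(29/4, 2119/24)
obs 12: x=-1 → posterior Inverse-Gamma(31/4, 2167/24)

alpha=31/4, beta=2167/24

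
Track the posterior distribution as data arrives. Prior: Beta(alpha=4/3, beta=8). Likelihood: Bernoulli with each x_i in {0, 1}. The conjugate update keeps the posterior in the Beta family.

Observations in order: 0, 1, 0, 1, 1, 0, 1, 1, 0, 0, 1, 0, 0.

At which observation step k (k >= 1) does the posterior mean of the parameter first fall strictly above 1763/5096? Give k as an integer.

k = 8

obs 1: x=0 → posterior Beta(4/3, 9)
obs 2: x=1 → posterior Beta(7/3, 9)
obs 3: x=0 → posterior Beta(7/3, 10)
obs 4: x=1 → posterior Beta(10/3, 10)
obs 5: x=1 → posterior Beta(13/3, 10)
obs 6: x=0 → posterior Beta(13/3, 11)
obs 7: x=1 → posterior Beta(16/3, 11)
obs 8: x=1 → posterior Beta(19/3, 11)
obs 9: x=0 → posterior Beta(19/3, 12)
obs 10: x=0 → posterior Beta(19/3, 13)
obs 11: x=1 → posterior Beta(22/3, 13)
obs 12: x=0 → posterior Beta(22/3, 14)
obs 13: x=0 → posterior Beta(22/3, 15)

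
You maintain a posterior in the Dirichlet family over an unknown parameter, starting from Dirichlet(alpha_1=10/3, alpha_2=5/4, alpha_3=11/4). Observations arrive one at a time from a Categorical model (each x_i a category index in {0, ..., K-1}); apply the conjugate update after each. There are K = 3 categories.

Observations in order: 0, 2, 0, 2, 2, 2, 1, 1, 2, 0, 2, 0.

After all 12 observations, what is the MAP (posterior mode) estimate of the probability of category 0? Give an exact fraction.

19/49

obs 1: x=0 → posterior Dirichlet(13/3, 5/4, 11/4)
obs 2: x=2 → posterior Dirichlet(13/3, 5/4, 15/4)
obs 3: x=0 → posterior Dirichlet(16/3, 5/4, 15/4)
obs 4: x=2 → posterior Dirichlet(16/3, 5/4, 19/4)
obs 5: x=2 → posterior Dirichlet(16/3, 5/4, 23/4)
obs 6: x=2 → posterior Dirichlet(16/3, 5/4, 27/4)
obs 7: x=1 → posterior Dirichlet(16/3, 9/4, 27/4)
obs 8: x=1 → posterior Dirichlet(16/3, 13/4, 27/4)
obs 9: x=2 → posterior Dirichlet(16/3, 13/4, 31/4)
obs 10: x=0 → posterior Dirichlet(19/3, 13/4, 31/4)
obs 11: x=2 → posterior Dirichlet(19/3, 13/4, 35/4)
obs 12: x=0 → posterior Dirichlet(22/3, 13/4, 35/4)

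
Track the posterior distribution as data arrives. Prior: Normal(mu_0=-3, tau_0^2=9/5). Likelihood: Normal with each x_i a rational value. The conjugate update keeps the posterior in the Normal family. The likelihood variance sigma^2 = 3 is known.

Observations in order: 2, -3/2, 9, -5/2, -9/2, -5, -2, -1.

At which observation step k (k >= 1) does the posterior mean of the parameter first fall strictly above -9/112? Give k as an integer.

k = 3

obs 1: x=2 → posterior Normal(-9/8, 9/8)
obs 2: x=-3/2 → posterior Normal(-27/22, 9/11)
obs 3: x=9 → posterior Normal(27/28, 9/14)
obs 4: x=-5/2 → posterior Normal(6/17, 9/17)
obs 5: x=-9/2 → posterior Normal(-3/8, 9/20)
obs 6: x=-5 → posterior Normal(-45/46, 9/23)
obs 7: x=-2 → posterior Normal(-57/52, 9/26)
obs 8: x=-1 → posterior Normal(-63/58, 9/29)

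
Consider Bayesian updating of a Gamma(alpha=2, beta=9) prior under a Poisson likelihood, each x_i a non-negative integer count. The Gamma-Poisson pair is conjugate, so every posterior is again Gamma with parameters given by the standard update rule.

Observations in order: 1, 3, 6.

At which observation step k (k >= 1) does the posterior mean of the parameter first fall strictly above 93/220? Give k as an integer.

k = 2

obs 1: x=1 → posterior Gamma(3, 10)
obs 2: x=3 → posterior Gamma(6, 11)
obs 3: x=6 → posterior Gamma(12, 12)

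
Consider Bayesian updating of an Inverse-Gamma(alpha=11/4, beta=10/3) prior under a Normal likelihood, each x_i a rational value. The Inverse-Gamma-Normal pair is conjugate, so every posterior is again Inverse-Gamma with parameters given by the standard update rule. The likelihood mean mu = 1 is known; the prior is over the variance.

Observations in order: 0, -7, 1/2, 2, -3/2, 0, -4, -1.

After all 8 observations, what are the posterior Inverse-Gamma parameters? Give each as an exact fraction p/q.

alpha=27/4, beta=655/12

obs 1: x=0 → posterior Inverse-Gamma(13/4, 23/6)
obs 2: x=-7 → posterior Inverse-Gamma(15/4, 215/6)
obs 3: x=1/2 → posterior Inverse-Gamma(17/4, 863/24)
obs 4: x=2 → posterior Inverse-Gamma(19/4, 875/24)
obs 5: x=-3/2 → posterior Inverse-Gamma(21/4, 475/12)
obs 6: x=0 → posterior Inverse-Gamma(23/4, 481/12)
obs 7: x=-4 → posterior Inverse-Gamma(25/4, 631/12)
obs 8: x=-1 → posterior Inverse-Gamma(27/4, 655/12)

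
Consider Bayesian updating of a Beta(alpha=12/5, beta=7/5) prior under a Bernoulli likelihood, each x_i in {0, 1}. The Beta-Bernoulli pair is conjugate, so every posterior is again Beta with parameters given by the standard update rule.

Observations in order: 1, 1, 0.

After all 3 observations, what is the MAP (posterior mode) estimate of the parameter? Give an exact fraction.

obs 1: x=1 → posterior Beta(17/5, 7/5)
obs 2: x=1 → posterior Beta(22/5, 7/5)
obs 3: x=0 → posterior Beta(22/5, 12/5)

17/24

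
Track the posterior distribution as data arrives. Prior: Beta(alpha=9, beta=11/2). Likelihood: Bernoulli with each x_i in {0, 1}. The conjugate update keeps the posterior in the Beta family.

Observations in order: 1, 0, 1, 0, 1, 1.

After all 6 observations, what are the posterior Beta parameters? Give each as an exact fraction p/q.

obs 1: x=1 → posterior Beta(10, 11/2)
obs 2: x=0 → posterior Beta(10, 13/2)
obs 3: x=1 → posterior Beta(11, 13/2)
obs 4: x=0 → posterior Beta(11, 15/2)
obs 5: x=1 → posterior Beta(12, 15/2)
obs 6: x=1 → posterior Beta(13, 15/2)

alpha=13, beta=15/2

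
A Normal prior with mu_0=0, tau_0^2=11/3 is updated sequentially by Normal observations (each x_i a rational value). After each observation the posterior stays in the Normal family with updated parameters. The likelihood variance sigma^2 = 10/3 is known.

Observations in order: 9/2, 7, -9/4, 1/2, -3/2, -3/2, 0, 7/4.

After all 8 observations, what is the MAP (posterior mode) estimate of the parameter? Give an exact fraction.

obs 1: x=9/2 → posterior Normal(33/14, 110/63)
obs 2: x=7 → posterior Normal(253/64, 55/48)
obs 3: x=-9/4 → posterior Normal(407/172, 110/129)
obs 4: x=1/2 → posterior Normal(143/72, 55/81)
obs 5: x=-3/2 → posterior Normal(363/260, 22/39)
obs 6: x=-3/2 → posterior Normal(297/304, 55/114)
obs 7: x=0 → posterior Normal(99/116, 110/261)
obs 8: x=7/4 → posterior Normal(187/196, 55/147)

187/196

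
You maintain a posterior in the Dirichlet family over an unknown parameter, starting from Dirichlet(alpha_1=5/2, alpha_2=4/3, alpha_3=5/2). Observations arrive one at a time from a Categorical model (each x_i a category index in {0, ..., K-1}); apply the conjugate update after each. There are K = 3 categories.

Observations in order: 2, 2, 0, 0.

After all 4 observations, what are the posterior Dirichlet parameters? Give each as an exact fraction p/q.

obs 1: x=2 → posterior Dirichlet(5/2, 4/3, 7/2)
obs 2: x=2 → posterior Dirichlet(5/2, 4/3, 9/2)
obs 3: x=0 → posterior Dirichlet(7/2, 4/3, 9/2)
obs 4: x=0 → posterior Dirichlet(9/2, 4/3, 9/2)

alpha_1=9/2, alpha_2=4/3, alpha_3=9/2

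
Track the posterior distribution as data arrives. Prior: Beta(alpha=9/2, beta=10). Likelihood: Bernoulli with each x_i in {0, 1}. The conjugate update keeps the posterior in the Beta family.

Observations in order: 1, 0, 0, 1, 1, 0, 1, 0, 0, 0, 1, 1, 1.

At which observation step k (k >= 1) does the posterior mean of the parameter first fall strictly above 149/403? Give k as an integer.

k = 5

obs 1: x=1 → posterior Beta(11/2, 10)
obs 2: x=0 → posterior Beta(11/2, 11)
obs 3: x=0 → posterior Beta(11/2, 12)
obs 4: x=1 → posterior Beta(13/2, 12)
obs 5: x=1 → posterior Beta(15/2, 12)
obs 6: x=0 → posterior Beta(15/2, 13)
obs 7: x=1 → posterior Beta(17/2, 13)
obs 8: x=0 → posterior Beta(17/2, 14)
obs 9: x=0 → posterior Beta(17/2, 15)
obs 10: x=0 → posterior Beta(17/2, 16)
obs 11: x=1 → posterior Beta(19/2, 16)
obs 12: x=1 → posterior Beta(21/2, 16)
obs 13: x=1 → posterior Beta(23/2, 16)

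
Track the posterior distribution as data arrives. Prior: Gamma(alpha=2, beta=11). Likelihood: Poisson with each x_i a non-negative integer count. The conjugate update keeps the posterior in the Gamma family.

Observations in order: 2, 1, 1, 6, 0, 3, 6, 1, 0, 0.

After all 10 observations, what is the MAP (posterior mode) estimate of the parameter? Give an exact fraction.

1

obs 1: x=2 → posterior Gamma(4, 12)
obs 2: x=1 → posterior Gamma(5, 13)
obs 3: x=1 → posterior Gamma(6, 14)
obs 4: x=6 → posterior Gamma(12, 15)
obs 5: x=0 → posterior Gamma(12, 16)
obs 6: x=3 → posterior Gamma(15, 17)
obs 7: x=6 → posterior Gamma(21, 18)
obs 8: x=1 → posterior Gamma(22, 19)
obs 9: x=0 → posterior Gamma(22, 20)
obs 10: x=0 → posterior Gamma(22, 21)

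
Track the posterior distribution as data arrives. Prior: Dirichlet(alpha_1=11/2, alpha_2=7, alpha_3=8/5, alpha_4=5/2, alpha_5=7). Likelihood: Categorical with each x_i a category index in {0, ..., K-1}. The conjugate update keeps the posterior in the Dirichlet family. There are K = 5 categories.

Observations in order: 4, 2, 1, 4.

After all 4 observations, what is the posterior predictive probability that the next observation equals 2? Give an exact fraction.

13/138

obs 1: x=4 → posterior Dirichlet(11/2, 7, 8/5, 5/2, 8)
obs 2: x=2 → posterior Dirichlet(11/2, 7, 13/5, 5/2, 8)
obs 3: x=1 → posterior Dirichlet(11/2, 8, 13/5, 5/2, 8)
obs 4: x=4 → posterior Dirichlet(11/2, 8, 13/5, 5/2, 9)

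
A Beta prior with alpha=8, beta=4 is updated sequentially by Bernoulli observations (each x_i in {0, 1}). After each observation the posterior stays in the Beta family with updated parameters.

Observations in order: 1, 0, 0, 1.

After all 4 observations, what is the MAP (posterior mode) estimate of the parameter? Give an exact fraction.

9/14

obs 1: x=1 → posterior Beta(9, 4)
obs 2: x=0 → posterior Beta(9, 5)
obs 3: x=0 → posterior Beta(9, 6)
obs 4: x=1 → posterior Beta(10, 6)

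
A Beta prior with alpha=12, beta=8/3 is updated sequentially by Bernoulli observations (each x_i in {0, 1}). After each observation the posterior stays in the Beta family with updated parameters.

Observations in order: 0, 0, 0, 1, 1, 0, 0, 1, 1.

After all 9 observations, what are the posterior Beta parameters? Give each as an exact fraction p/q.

alpha=16, beta=23/3

obs 1: x=0 → posterior Beta(12, 11/3)
obs 2: x=0 → posterior Beta(12, 14/3)
obs 3: x=0 → posterior Beta(12, 17/3)
obs 4: x=1 → posterior Beta(13, 17/3)
obs 5: x=1 → posterior Beta(14, 17/3)
obs 6: x=0 → posterior Beta(14, 20/3)
obs 7: x=0 → posterior Beta(14, 23/3)
obs 8: x=1 → posterior Beta(15, 23/3)
obs 9: x=1 → posterior Beta(16, 23/3)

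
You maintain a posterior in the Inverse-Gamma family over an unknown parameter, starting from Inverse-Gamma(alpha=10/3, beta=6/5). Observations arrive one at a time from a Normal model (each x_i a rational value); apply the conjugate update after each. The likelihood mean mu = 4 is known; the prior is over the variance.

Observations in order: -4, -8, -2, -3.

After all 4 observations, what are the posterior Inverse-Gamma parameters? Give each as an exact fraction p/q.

alpha=16/3, beta=1477/10

obs 1: x=-4 → posterior Inverse-Gamma(23/6, 166/5)
obs 2: x=-8 → posterior Inverse-Gamma(13/3, 526/5)
obs 3: x=-2 → posterior Inverse-Gamma(29/6, 616/5)
obs 4: x=-3 → posterior Inverse-Gamma(16/3, 1477/10)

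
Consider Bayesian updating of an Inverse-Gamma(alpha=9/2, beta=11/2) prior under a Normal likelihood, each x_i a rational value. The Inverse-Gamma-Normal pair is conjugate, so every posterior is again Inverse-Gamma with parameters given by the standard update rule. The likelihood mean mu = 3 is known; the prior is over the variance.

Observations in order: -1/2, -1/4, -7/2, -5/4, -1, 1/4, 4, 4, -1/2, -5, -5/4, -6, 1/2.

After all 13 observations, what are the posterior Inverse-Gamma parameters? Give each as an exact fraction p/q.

alpha=11, beta=1205/8

obs 1: x=-1/2 → posterior Inverse-Gamma(5, 93/8)
obs 2: x=-1/4 → posterior Inverse-Gamma(11/2, 541/32)
obs 3: x=-7/2 → posterior Inverse-Gamma(6, 1217/32)
obs 4: x=-5/4 → posterior Inverse-Gamma(13/2, 753/16)
obs 5: x=-1 → posterior Inverse-Gamma(7, 881/16)
obs 6: x=1/4 → posterior Inverse-Gamma(15/2, 1883/32)
obs 7: x=4 → posterior Inverse-Gamma(8, 1899/32)
obs 8: x=4 → posterior Inverse-Gamma(17/2, 1915/32)
obs 9: x=-1/2 → posterior Inverse-Gamma(9, 2111/32)
obs 10: x=-5 → posterior Inverse-Gamma(19/2, 3135/32)
obs 11: x=-5/4 → posterior Inverse-Gamma(10, 107)
obs 12: x=-6 → posterior Inverse-Gamma(21/2, 295/2)
obs 13: x=1/2 → posterior Inverse-Gamma(11, 1205/8)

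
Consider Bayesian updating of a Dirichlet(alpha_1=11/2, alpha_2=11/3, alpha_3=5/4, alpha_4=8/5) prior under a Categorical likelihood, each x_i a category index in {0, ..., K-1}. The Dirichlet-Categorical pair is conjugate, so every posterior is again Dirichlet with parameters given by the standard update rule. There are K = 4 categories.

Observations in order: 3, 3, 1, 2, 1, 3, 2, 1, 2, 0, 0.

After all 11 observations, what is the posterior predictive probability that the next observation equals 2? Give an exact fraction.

obs 1: x=3 → posterior Dirichlet(11/2, 11/3, 5/4, 13/5)
obs 2: x=3 → posterior Dirichlet(11/2, 11/3, 5/4, 18/5)
obs 3: x=1 → posterior Dirichlet(11/2, 14/3, 5/4, 18/5)
obs 4: x=2 → posterior Dirichlet(11/2, 14/3, 9/4, 18/5)
obs 5: x=1 → posterior Dirichlet(11/2, 17/3, 9/4, 18/5)
obs 6: x=3 → posterior Dirichlet(11/2, 17/3, 9/4, 23/5)
obs 7: x=2 → posterior Dirichlet(11/2, 17/3, 13/4, 23/5)
obs 8: x=1 → posterior Dirichlet(11/2, 20/3, 13/4, 23/5)
obs 9: x=2 → posterior Dirichlet(11/2, 20/3, 17/4, 23/5)
obs 10: x=0 → posterior Dirichlet(13/2, 20/3, 17/4, 23/5)
obs 11: x=0 → posterior Dirichlet(15/2, 20/3, 17/4, 23/5)

255/1381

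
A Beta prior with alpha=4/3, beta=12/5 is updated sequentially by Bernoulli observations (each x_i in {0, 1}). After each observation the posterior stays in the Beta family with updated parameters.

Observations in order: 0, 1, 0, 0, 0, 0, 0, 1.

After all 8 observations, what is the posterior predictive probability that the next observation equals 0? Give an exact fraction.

63/88

obs 1: x=0 → posterior Beta(4/3, 17/5)
obs 2: x=1 → posterior Beta(7/3, 17/5)
obs 3: x=0 → posterior Beta(7/3, 22/5)
obs 4: x=0 → posterior Beta(7/3, 27/5)
obs 5: x=0 → posterior Beta(7/3, 32/5)
obs 6: x=0 → posterior Beta(7/3, 37/5)
obs 7: x=0 → posterior Beta(7/3, 42/5)
obs 8: x=1 → posterior Beta(10/3, 42/5)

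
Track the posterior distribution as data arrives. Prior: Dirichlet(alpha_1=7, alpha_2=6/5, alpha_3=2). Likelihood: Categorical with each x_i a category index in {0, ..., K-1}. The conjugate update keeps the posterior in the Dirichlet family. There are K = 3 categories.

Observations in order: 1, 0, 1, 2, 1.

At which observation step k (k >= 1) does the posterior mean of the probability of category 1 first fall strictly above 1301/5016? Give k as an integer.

k = 5

obs 1: x=1 → posterior Dirichlet(7, 11/5, 2)
obs 2: x=0 → posterior Dirichlet(8, 11/5, 2)
obs 3: x=1 → posterior Dirichlet(8, 16/5, 2)
obs 4: x=2 → posterior Dirichlet(8, 16/5, 3)
obs 5: x=1 → posterior Dirichlet(8, 21/5, 3)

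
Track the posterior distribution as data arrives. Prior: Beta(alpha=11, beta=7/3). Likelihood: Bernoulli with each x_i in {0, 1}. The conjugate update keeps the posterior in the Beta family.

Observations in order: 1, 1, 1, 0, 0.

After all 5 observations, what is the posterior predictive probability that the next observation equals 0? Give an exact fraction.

13/55

obs 1: x=1 → posterior Beta(12, 7/3)
obs 2: x=1 → posterior Beta(13, 7/3)
obs 3: x=1 → posterior Beta(14, 7/3)
obs 4: x=0 → posterior Beta(14, 10/3)
obs 5: x=0 → posterior Beta(14, 13/3)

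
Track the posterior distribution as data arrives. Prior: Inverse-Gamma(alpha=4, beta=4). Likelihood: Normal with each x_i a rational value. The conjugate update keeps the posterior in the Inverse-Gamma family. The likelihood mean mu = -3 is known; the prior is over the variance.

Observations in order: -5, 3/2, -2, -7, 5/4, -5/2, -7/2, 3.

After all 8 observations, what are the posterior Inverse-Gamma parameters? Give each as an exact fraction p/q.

obs 1: x=-5 → posterior Inverse-Gamma(9/2, 6)
obs 2: x=3/2 → posterior Inverse-Gamma(5, 129/8)
obs 3: x=-2 → posterior Inverse-Gamma(11/2, 133/8)
obs 4: x=-7 → posterior Inverse-Gamma(6, 197/8)
obs 5: x=5/4 → posterior Inverse-Gamma(13/2, 1077/32)
obs 6: x=-5/2 → posterior Inverse-Gamma(7, 1081/32)
obs 7: x=-7/2 → posterior Inverse-Gamma(15/2, 1085/32)
obs 8: x=3 → posterior Inverse-Gamma(8, 1661/32)

alpha=8, beta=1661/32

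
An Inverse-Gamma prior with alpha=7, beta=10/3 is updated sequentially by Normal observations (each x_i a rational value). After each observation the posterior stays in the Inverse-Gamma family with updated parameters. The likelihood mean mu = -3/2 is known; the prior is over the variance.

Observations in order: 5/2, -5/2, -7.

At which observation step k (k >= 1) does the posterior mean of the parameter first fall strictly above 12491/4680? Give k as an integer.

obs 1: x=5/2 → posterior Inverse-Gamma(15/2, 34/3)
obs 2: x=-5/2 → posterior Inverse-Gamma(8, 71/6)
obs 3: x=-7 → posterior Inverse-Gamma(17/2, 647/24)

k = 3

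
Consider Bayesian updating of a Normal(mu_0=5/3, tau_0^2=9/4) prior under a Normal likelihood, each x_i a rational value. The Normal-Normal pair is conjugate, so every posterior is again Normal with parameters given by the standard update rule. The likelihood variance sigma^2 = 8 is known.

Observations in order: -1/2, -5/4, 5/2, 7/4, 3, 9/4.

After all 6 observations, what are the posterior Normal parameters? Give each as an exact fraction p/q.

obs 1: x=-1/2 → posterior Normal(293/246, 72/41)
obs 2: x=-5/4 → posterior Normal(451/600, 36/25)
obs 3: x=5/2 → posterior Normal(721/708, 72/59)
obs 4: x=7/4 → posterior Normal(455/408, 18/17)
obs 5: x=3 → posterior Normal(617/462, 72/77)
obs 6: x=9/4 → posterior Normal(1477/1032, 36/43)

mu_0=1477/1032, tau_0^2=36/43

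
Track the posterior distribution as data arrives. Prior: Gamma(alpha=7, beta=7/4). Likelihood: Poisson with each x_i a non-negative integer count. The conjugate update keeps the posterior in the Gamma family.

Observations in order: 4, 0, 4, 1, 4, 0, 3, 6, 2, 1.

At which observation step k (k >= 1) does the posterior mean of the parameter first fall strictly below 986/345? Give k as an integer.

obs 1: x=4 → posterior Gamma(11, 11/4)
obs 2: x=0 → posterior Gamma(11, 15/4)
obs 3: x=4 → posterior Gamma(15, 19/4)
obs 4: x=1 → posterior Gamma(16, 23/4)
obs 5: x=4 → posterior Gamma(20, 27/4)
obs 6: x=0 → posterior Gamma(20, 31/4)
obs 7: x=3 → posterior Gamma(23, 35/4)
obs 8: x=6 → posterior Gamma(29, 39/4)
obs 9: x=2 → posterior Gamma(31, 43/4)
obs 10: x=1 → posterior Gamma(32, 47/4)

k = 4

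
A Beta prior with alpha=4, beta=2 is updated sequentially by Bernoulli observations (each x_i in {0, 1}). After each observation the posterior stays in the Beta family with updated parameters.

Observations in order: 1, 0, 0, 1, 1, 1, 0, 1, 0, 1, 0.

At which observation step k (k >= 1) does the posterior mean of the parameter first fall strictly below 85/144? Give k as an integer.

obs 1: x=1 → posterior Beta(5, 2)
obs 2: x=0 → posterior Beta(5, 3)
obs 3: x=0 → posterior Beta(5, 4)
obs 4: x=1 → posterior Beta(6, 4)
obs 5: x=1 → posterior Beta(7, 4)
obs 6: x=1 → posterior Beta(8, 4)
obs 7: x=0 → posterior Beta(8, 5)
obs 8: x=1 → posterior Beta(9, 5)
obs 9: x=0 → posterior Beta(9, 6)
obs 10: x=1 → posterior Beta(10, 6)
obs 11: x=0 → posterior Beta(10, 7)

k = 3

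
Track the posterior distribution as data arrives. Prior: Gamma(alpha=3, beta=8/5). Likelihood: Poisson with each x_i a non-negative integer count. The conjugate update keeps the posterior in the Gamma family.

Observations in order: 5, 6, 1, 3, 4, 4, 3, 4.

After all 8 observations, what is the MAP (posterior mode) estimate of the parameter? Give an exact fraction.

10/3

obs 1: x=5 → posterior Gamma(8, 13/5)
obs 2: x=6 → posterior Gamma(14, 18/5)
obs 3: x=1 → posterior Gamma(15, 23/5)
obs 4: x=3 → posterior Gamma(18, 28/5)
obs 5: x=4 → posterior Gamma(22, 33/5)
obs 6: x=4 → posterior Gamma(26, 38/5)
obs 7: x=3 → posterior Gamma(29, 43/5)
obs 8: x=4 → posterior Gamma(33, 48/5)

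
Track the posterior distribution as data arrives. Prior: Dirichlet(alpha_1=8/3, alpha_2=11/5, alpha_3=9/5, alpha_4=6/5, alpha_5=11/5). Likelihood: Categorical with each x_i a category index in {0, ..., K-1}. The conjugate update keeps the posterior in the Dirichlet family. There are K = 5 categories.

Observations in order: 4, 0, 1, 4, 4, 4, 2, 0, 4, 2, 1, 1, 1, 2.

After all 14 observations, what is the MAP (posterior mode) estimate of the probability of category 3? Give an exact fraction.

obs 1: x=4 → posterior Dirichlet(8/3, 11/5, 9/5, 6/5, 16/5)
obs 2: x=0 → posterior Dirichlet(11/3, 11/5, 9/5, 6/5, 16/5)
obs 3: x=1 → posterior Dirichlet(11/3, 16/5, 9/5, 6/5, 16/5)
obs 4: x=4 → posterior Dirichlet(11/3, 16/5, 9/5, 6/5, 21/5)
obs 5: x=4 → posterior Dirichlet(11/3, 16/5, 9/5, 6/5, 26/5)
obs 6: x=4 → posterior Dirichlet(11/3, 16/5, 9/5, 6/5, 31/5)
obs 7: x=2 → posterior Dirichlet(11/3, 16/5, 14/5, 6/5, 31/5)
obs 8: x=0 → posterior Dirichlet(14/3, 16/5, 14/5, 6/5, 31/5)
obs 9: x=4 → posterior Dirichlet(14/3, 16/5, 14/5, 6/5, 36/5)
obs 10: x=2 → posterior Dirichlet(14/3, 16/5, 19/5, 6/5, 36/5)
obs 11: x=1 → posterior Dirichlet(14/3, 21/5, 19/5, 6/5, 36/5)
obs 12: x=1 → posterior Dirichlet(14/3, 26/5, 19/5, 6/5, 36/5)
obs 13: x=1 → posterior Dirichlet(14/3, 31/5, 19/5, 6/5, 36/5)
obs 14: x=2 → posterior Dirichlet(14/3, 31/5, 24/5, 6/5, 36/5)

3/286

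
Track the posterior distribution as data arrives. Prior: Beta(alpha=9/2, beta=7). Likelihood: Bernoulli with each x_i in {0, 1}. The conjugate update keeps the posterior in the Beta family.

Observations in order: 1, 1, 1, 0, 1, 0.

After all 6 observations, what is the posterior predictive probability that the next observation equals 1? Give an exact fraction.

17/35

obs 1: x=1 → posterior Beta(11/2, 7)
obs 2: x=1 → posterior Beta(13/2, 7)
obs 3: x=1 → posterior Beta(15/2, 7)
obs 4: x=0 → posterior Beta(15/2, 8)
obs 5: x=1 → posterior Beta(17/2, 8)
obs 6: x=0 → posterior Beta(17/2, 9)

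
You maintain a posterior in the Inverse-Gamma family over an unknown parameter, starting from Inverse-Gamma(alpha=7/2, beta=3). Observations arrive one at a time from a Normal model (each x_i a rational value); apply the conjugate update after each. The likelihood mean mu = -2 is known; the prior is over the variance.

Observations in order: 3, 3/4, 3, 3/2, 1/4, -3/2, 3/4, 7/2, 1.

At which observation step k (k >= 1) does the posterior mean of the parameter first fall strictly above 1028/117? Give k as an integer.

k = 8

obs 1: x=3 → posterior Inverse-Gamma(4, 31/2)
obs 2: x=3/4 → posterior Inverse-Gamma(9/2, 617/32)
obs 3: x=3 → posterior Inverse-Gamma(5, 1017/32)
obs 4: x=3/2 → posterior Inverse-Gamma(11/2, 1213/32)
obs 5: x=1/4 → posterior Inverse-Gamma(6, 647/16)
obs 6: x=-3/2 → posterior Inverse-Gamma(13/2, 649/16)
obs 7: x=3/4 → posterior Inverse-Gamma(7, 1419/32)
obs 8: x=7/2 → posterior Inverse-Gamma(15/2, 1903/32)
obs 9: x=1 → posterior Inverse-Gamma(8, 2047/32)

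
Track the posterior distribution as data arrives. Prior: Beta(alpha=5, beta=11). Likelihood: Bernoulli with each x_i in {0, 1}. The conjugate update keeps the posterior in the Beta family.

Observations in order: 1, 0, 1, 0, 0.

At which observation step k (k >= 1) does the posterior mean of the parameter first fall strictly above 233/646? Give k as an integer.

k = 3

obs 1: x=1 → posterior Beta(6, 11)
obs 2: x=0 → posterior Beta(6, 12)
obs 3: x=1 → posterior Beta(7, 12)
obs 4: x=0 → posterior Beta(7, 13)
obs 5: x=0 → posterior Beta(7, 14)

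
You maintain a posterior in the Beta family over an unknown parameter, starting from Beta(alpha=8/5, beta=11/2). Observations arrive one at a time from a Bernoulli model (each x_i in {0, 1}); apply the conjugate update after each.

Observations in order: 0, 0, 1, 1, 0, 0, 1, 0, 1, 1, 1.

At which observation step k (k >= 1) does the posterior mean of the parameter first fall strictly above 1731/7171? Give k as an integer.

obs 1: x=0 → posterior Beta(8/5, 13/2)
obs 2: x=0 → posterior Beta(8/5, 15/2)
obs 3: x=1 → posterior Beta(13/5, 15/2)
obs 4: x=1 → posterior Beta(18/5, 15/2)
obs 5: x=0 → posterior Beta(18/5, 17/2)
obs 6: x=0 → posterior Beta(18/5, 19/2)
obs 7: x=1 → posterior Beta(23/5, 19/2)
obs 8: x=0 → posterior Beta(23/5, 21/2)
obs 9: x=1 → posterior Beta(28/5, 21/2)
obs 10: x=1 → posterior Beta(33/5, 21/2)
obs 11: x=1 → posterior Beta(38/5, 21/2)

k = 3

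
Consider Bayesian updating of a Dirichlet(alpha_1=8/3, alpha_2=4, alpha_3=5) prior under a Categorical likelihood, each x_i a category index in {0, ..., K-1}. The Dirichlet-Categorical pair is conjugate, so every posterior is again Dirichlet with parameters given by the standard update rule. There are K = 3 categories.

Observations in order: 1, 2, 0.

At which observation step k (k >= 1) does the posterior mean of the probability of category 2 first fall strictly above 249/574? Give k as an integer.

k = 2

obs 1: x=1 → posterior Dirichlet(8/3, 5, 5)
obs 2: x=2 → posterior Dirichlet(8/3, 5, 6)
obs 3: x=0 → posterior Dirichlet(11/3, 5, 6)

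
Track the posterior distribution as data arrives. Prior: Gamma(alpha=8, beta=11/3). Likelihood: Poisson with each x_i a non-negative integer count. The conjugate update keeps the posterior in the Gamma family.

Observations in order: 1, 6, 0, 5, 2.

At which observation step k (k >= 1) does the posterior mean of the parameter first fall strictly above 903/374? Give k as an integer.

obs 1: x=1 → posterior Gamma(9, 14/3)
obs 2: x=6 → posterior Gamma(15, 17/3)
obs 3: x=0 → posterior Gamma(15, 20/3)
obs 4: x=5 → posterior Gamma(20, 23/3)
obs 5: x=2 → posterior Gamma(22, 26/3)

k = 2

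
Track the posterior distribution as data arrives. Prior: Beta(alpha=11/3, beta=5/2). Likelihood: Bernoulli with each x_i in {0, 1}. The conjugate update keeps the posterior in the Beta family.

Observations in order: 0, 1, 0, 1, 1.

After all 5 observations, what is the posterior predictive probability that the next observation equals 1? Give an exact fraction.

40/67

obs 1: x=0 → posterior Beta(11/3, 7/2)
obs 2: x=1 → posterior Beta(14/3, 7/2)
obs 3: x=0 → posterior Beta(14/3, 9/2)
obs 4: x=1 → posterior Beta(17/3, 9/2)
obs 5: x=1 → posterior Beta(20/3, 9/2)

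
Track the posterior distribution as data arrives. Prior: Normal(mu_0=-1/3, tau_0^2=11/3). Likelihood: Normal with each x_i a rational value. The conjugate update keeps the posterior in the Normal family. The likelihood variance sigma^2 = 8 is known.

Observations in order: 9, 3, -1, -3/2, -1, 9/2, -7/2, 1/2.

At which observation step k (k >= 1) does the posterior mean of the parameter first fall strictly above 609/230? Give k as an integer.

k = 2

obs 1: x=9 → posterior Normal(13/5, 88/35)
obs 2: x=3 → posterior Normal(62/23, 44/23)
obs 3: x=-1 → posterior Normal(113/57, 88/57)
obs 4: x=-3/2 → posterior Normal(193/136, 22/17)
obs 5: x=-1 → posterior Normal(171/158, 88/79)
obs 6: x=9/2 → posterior Normal(3/2, 44/45)
obs 7: x=-7/2 → posterior Normal(193/202, 88/101)
obs 8: x=1/2 → posterior Normal(51/56, 11/14)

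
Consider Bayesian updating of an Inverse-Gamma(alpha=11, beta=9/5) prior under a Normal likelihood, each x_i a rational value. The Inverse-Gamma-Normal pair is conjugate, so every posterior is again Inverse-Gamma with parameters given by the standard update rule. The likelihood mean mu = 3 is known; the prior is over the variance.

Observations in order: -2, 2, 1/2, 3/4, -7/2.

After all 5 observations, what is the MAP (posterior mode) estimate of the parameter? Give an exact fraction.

6653/2320

obs 1: x=-2 → posterior Inverse-Gamma(23/2, 143/10)
obs 2: x=2 → posterior Inverse-Gamma(12, 74/5)
obs 3: x=1/2 → posterior Inverse-Gamma(25/2, 717/40)
obs 4: x=3/4 → posterior Inverse-Gamma(13, 3273/160)
obs 5: x=-7/2 → posterior Inverse-Gamma(27/2, 6653/160)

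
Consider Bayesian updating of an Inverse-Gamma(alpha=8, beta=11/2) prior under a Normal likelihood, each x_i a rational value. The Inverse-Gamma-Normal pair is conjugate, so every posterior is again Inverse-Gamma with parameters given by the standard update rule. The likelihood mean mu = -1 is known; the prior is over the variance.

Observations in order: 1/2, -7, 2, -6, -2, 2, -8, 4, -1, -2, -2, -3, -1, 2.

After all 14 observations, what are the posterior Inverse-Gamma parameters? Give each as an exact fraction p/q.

alpha=15, beta=729/8

obs 1: x=1/2 → posterior Inverse-Gamma(17/2, 53/8)
obs 2: x=-7 → posterior Inverse-Gamma(9, 197/8)
obs 3: x=2 → posterior Inverse-Gamma(19/2, 233/8)
obs 4: x=-6 → posterior Inverse-Gamma(10, 333/8)
obs 5: x=-2 → posterior Inverse-Gamma(21/2, 337/8)
obs 6: x=2 → posterior Inverse-Gamma(11, 373/8)
obs 7: x=-8 → posterior Inverse-Gamma(23/2, 569/8)
obs 8: x=4 → posterior Inverse-Gamma(12, 669/8)
obs 9: x=-1 → posterior Inverse-Gamma(25/2, 669/8)
obs 10: x=-2 → posterior Inverse-Gamma(13, 673/8)
obs 11: x=-2 → posterior Inverse-Gamma(27/2, 677/8)
obs 12: x=-3 → posterior Inverse-Gamma(14, 693/8)
obs 13: x=-1 → posterior Inverse-Gamma(29/2, 693/8)
obs 14: x=2 → posterior Inverse-Gamma(15, 729/8)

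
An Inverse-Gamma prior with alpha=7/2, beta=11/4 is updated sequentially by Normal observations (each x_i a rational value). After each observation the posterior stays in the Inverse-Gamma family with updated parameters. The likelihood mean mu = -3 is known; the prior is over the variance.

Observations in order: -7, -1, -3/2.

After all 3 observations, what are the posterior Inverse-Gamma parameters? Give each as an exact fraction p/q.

alpha=5, beta=111/8

obs 1: x=-7 → posterior Inverse-Gamma(4, 43/4)
obs 2: x=-1 → posterior Inverse-Gamma(9/2, 51/4)
obs 3: x=-3/2 → posterior Inverse-Gamma(5, 111/8)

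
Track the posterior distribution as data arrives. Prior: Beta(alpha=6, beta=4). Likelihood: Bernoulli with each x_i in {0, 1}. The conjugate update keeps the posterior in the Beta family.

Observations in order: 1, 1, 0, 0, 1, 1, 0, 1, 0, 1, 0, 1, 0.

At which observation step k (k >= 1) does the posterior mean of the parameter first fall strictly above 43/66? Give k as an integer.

k = 2

obs 1: x=1 → posterior Beta(7, 4)
obs 2: x=1 → posterior Beta(8, 4)
obs 3: x=0 → posterior Beta(8, 5)
obs 4: x=0 → posterior Beta(8, 6)
obs 5: x=1 → posterior Beta(9, 6)
obs 6: x=1 → posterior Beta(10, 6)
obs 7: x=0 → posterior Beta(10, 7)
obs 8: x=1 → posterior Beta(11, 7)
obs 9: x=0 → posterior Beta(11, 8)
obs 10: x=1 → posterior Beta(12, 8)
obs 11: x=0 → posterior Beta(12, 9)
obs 12: x=1 → posterior Beta(13, 9)
obs 13: x=0 → posterior Beta(13, 10)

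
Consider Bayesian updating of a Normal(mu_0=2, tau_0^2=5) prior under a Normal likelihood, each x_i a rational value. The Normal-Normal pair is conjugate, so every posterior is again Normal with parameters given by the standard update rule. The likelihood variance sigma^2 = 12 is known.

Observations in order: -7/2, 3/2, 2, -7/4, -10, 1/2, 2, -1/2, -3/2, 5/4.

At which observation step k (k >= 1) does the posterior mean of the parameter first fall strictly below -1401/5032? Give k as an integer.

obs 1: x=-7/2 → posterior Normal(13/34, 60/17)
obs 2: x=3/2 → posterior Normal(7/11, 30/11)
obs 3: x=2 → posterior Normal(8/9, 20/9)
obs 4: x=-7/4 → posterior Normal(61/128, 15/8)
obs 5: x=-10 → posterior Normal(-139/148, 60/37)
obs 6: x=1/2 → posterior Normal(-43/56, 10/7)
obs 7: x=2 → posterior Normal(-89/188, 60/47)
obs 8: x=-1/2 → posterior Normal(-99/208, 15/13)
obs 9: x=-3/2 → posterior Normal(-43/76, 20/19)
obs 10: x=5/4 → posterior Normal(-13/31, 30/31)

k = 5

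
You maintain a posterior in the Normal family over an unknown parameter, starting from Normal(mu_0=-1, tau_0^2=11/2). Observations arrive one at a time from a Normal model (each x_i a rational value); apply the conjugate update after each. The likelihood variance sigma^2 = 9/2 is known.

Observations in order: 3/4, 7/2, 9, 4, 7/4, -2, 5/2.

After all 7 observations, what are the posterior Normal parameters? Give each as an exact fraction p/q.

mu_0=411/172, tau_0^2=99/172

obs 1: x=3/4 → posterior Normal(-3/80, 99/40)
obs 2: x=7/2 → posterior Normal(151/124, 99/62)
obs 3: x=9 → posterior Normal(547/168, 33/28)
obs 4: x=4 → posterior Normal(723/212, 99/106)
obs 5: x=7/4 → posterior Normal(25/8, 99/128)
obs 6: x=-2 → posterior Normal(178/75, 33/50)
obs 7: x=5/2 → posterior Normal(411/172, 99/172)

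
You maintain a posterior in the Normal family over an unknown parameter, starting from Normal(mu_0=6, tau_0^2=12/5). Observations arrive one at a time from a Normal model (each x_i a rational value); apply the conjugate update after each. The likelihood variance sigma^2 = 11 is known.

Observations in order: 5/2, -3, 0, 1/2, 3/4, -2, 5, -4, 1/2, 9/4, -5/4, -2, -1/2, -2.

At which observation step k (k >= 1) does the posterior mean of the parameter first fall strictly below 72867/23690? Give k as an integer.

obs 1: x=5/2 → posterior Normal(360/67, 132/67)
obs 2: x=-3 → posterior Normal(324/79, 132/79)
obs 3: x=0 → posterior Normal(324/91, 132/91)
obs 4: x=1/2 → posterior Normal(330/103, 132/103)
obs 5: x=3/4 → posterior Normal(339/115, 132/115)
obs 6: x=-2 → posterior Normal(315/127, 132/127)
obs 7: x=5 → posterior Normal(375/139, 132/139)
obs 8: x=-4 → posterior Normal(327/151, 132/151)
obs 9: x=1/2 → posterior Normal(333/163, 132/163)
obs 10: x=9/4 → posterior Normal(72/35, 132/175)
obs 11: x=-5/4 → posterior Normal(345/187, 12/17)
obs 12: x=-2 → posterior Normal(321/199, 132/199)
obs 13: x=-1/2 → posterior Normal(315/211, 132/211)
obs 14: x=-2 → posterior Normal(291/223, 132/223)

k = 5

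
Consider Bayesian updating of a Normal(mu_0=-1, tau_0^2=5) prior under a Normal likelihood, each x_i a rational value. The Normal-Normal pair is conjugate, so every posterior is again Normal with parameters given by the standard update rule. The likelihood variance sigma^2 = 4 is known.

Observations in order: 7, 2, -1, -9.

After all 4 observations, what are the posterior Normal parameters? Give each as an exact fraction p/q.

mu_0=-3/8, tau_0^2=5/6

obs 1: x=7 → posterior Normal(31/9, 20/9)
obs 2: x=2 → posterior Normal(41/14, 10/7)
obs 3: x=-1 → posterior Normal(36/19, 20/19)
obs 4: x=-9 → posterior Normal(-3/8, 5/6)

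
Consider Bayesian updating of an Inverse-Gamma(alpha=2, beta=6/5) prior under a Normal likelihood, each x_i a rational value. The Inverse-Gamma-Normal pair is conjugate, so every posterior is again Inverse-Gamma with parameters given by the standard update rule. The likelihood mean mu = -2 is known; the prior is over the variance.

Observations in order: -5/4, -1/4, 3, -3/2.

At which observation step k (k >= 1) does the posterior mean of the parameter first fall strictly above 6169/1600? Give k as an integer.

k = 3

obs 1: x=-5/4 → posterior Inverse-Gamma(5/2, 237/160)
obs 2: x=-1/4 → posterior Inverse-Gamma(3, 241/80)
obs 3: x=3 → posterior Inverse-Gamma(7/2, 1241/80)
obs 4: x=-3/2 → posterior Inverse-Gamma(4, 1251/80)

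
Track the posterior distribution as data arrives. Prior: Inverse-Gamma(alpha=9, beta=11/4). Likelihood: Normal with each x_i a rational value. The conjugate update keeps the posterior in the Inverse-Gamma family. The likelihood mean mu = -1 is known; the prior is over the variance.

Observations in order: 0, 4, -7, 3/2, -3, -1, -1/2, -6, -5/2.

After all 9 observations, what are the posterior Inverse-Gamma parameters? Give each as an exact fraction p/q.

alpha=27/2, beta=421/8

obs 1: x=0 → posterior Inverse-Gamma(19/2, 13/4)
obs 2: x=4 → posterior Inverse-Gamma(10, 63/4)
obs 3: x=-7 → posterior Inverse-Gamma(21/2, 135/4)
obs 4: x=3/2 → posterior Inverse-Gamma(11, 295/8)
obs 5: x=-3 → posterior Inverse-Gamma(23/2, 311/8)
obs 6: x=-1 → posterior Inverse-Gamma(12, 311/8)
obs 7: x=-1/2 → posterior Inverse-Gamma(25/2, 39)
obs 8: x=-6 → posterior Inverse-Gamma(13, 103/2)
obs 9: x=-5/2 → posterior Inverse-Gamma(27/2, 421/8)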